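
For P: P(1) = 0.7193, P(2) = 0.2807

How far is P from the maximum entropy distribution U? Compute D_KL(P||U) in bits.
0.1436 bits

U(i) = 1/2 for all i

D_KL(P||U) = Σ P(x) log₂(P(x) / (1/2))
           = Σ P(x) log₂(P(x)) + log₂(2)
           = log₂(2) - H(P)

H(P) = -Σ P(x) log₂(P(x)):
  -P(1)·log₂(P(1)) = -(0.7193)·log₂(0.7193) = 0.34191
  -P(2)·log₂(P(2)) = -(0.2807)·log₂(0.2807) = 0.51449
H(P) = 0.34191 + 0.51449 = 0.85640 bits

log₂(2) = 1.00000 bits

D_KL(P||U) = 1.00000 - 0.85640 = 0.14360 ≈ 0.1436 bits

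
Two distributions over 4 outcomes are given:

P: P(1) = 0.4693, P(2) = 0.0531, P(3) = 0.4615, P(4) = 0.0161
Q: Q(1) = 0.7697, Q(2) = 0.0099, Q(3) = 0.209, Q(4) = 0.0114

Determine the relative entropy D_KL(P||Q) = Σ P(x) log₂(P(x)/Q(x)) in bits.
0.3291 bits

D_KL(P||Q) = Σ P(x) log₂(P(x)/Q(x))

Computing term by term:
  P(1)·log₂(P(1)/Q(1)) = 0.4693·log₂(0.4693/0.7697) = -0.33498
  P(2)·log₂(P(2)/Q(2)) = 0.0531·log₂(0.0531/0.0099) = 0.12867
  P(3)·log₂(P(3)/Q(3)) = 0.4615·log₂(0.4615/0.209) = 0.52741
  P(4)·log₂(P(4)/Q(4)) = 0.0161·log₂(0.0161/0.0114) = 0.00802

D_KL(P||Q) = -0.33498 + 0.12867 + 0.52741 + 0.00802 = 0.32912 ≈ 0.3291 bits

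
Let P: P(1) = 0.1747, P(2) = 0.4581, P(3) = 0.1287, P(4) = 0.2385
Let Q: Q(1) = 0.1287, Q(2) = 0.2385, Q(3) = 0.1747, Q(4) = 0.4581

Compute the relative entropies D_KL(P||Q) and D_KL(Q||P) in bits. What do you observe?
D_KL(P||Q) = 0.2271 bits, D_KL(Q||P) = 0.2271 bits. The two directions give the same value here, because Q is a self-inverse relabeling of P; in general KL divergence is asymmetric.

D_KL(P||Q) = Σ P(x) log₂(P(x)/Q(x))

Computing term by term:
  P(1)·log₂(P(1)/Q(1)) = 0.1747·log₂(0.1747/0.1287) = 0.07702
  P(2)·log₂(P(2)/Q(2)) = 0.4581·log₂(0.4581/0.2385) = 0.43138
  P(3)·log₂(P(3)/Q(3)) = 0.1287·log₂(0.1287/0.1747) = -0.05674
  P(4)·log₂(P(4)/Q(4)) = 0.2385·log₂(0.2385/0.4581) = -0.22459

D_KL(P||Q) = 0.07702 + 0.43138 - 0.05674 - 0.22459 = 0.22707 ≈ 0.2271 bits

D_KL(Q||P) = Σ Q(x) log₂(Q(x)/P(x))

Computing term by term:
  Q(1)·log₂(Q(1)/P(1)) = 0.1287·log₂(0.1287/0.1747) = -0.05674
  Q(2)·log₂(Q(2)/P(2)) = 0.2385·log₂(0.2385/0.4581) = -0.22459
  Q(3)·log₂(Q(3)/P(3)) = 0.1747·log₂(0.1747/0.1287) = 0.07702
  Q(4)·log₂(Q(4)/P(4)) = 0.4581·log₂(0.4581/0.2385) = 0.43138

D_KL(Q||P) = -0.05674 - 0.22459 + 0.07702 + 0.43138 = 0.22707 ≈ 0.2271 bits

These ARE equal here. Q is P with outcomes relabeled (Q(1) = P(3), Q(2) = P(4), Q(3) = P(1), Q(4) = P(2)) by a relabeling that is its own inverse, so the two sums contain exactly the same terms in a different order. This is a special case — KL divergence is not symmetric in general: D_KL(P||Q) ≠ D_KL(Q||P) for most P, Q.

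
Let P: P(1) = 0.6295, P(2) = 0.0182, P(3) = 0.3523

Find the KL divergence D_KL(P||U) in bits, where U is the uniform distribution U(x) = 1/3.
0.5292 bits

U(i) = 1/3 for all i

D_KL(P||U) = Σ P(x) log₂(P(x) / (1/3))
           = Σ P(x) log₂(P(x)) + log₂(3)
           = log₂(3) - H(P)

H(P) = -Σ P(x) log₂(P(x)):
  -P(1)·log₂(P(1)) = -(0.6295)·log₂(0.6295) = 0.42033
  -P(2)·log₂(P(2)) = -(0.0182)·log₂(0.0182) = 0.10519
  -P(3)·log₂(P(3)) = -(0.3523)·log₂(0.3523) = 0.53026
H(P) = 0.42033 + 0.10519 + 0.53026 = 1.05578 bits

log₂(3) = 1.58496 bits

D_KL(P||U) = 1.58496 - 1.05578 = 0.52918 ≈ 0.5292 bits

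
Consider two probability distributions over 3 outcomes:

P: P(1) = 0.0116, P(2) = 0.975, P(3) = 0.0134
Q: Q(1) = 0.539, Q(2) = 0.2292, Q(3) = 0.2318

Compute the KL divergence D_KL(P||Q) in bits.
1.9172 bits

D_KL(P||Q) = Σ P(x) log₂(P(x)/Q(x))

Computing term by term:
  P(1)·log₂(P(1)/Q(1)) = 0.0116·log₂(0.0116/0.539) = -0.06424
  P(2)·log₂(P(2)/Q(2)) = 0.975·log₂(0.975/0.2292) = 2.03658
  P(3)·log₂(P(3)/Q(3)) = 0.0134·log₂(0.0134/0.2318) = -0.05511

D_KL(P||Q) = -0.06424 + 2.03658 - 0.05511 = 1.91723 ≈ 1.9172 bits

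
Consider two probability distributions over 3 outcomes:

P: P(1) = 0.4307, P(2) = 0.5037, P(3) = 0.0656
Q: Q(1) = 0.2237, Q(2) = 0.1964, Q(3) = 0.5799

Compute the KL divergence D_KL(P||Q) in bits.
0.8852 bits

D_KL(P||Q) = Σ P(x) log₂(P(x)/Q(x))

Computing term by term:
  P(1)·log₂(P(1)/Q(1)) = 0.4307·log₂(0.4307/0.2237) = 0.40706
  P(2)·log₂(P(2)/Q(2)) = 0.5037·log₂(0.5037/0.1964) = 0.68441
  P(3)·log₂(P(3)/Q(3)) = 0.0656·log₂(0.0656/0.5799) = -0.20625

D_KL(P||Q) = 0.40706 + 0.68441 - 0.20625 = 0.88522 ≈ 0.8852 bits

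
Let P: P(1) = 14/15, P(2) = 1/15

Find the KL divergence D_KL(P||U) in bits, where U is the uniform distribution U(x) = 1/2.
0.6466 bits

U(i) = 1/2 for all i

D_KL(P||U) = Σ P(x) log₂(P(x) / (1/2))
           = Σ P(x) log₂(P(x)) + log₂(2)
           = log₂(2) - H(P)

H(P) = -Σ P(x) log₂(P(x)):
  -P(1)·log₂(P(1)) = -(14/15)·log₂(14/15) = 0.09290
  -P(2)·log₂(P(2)) = -(1/15)·log₂(1/15) = 0.26046
H(P) = 0.09290 + 0.26046 = 0.35336 bits

log₂(2) = 1.00000 bits

D_KL(P||U) = 1.00000 - 0.35336 = 0.64664 ≈ 0.6466 bits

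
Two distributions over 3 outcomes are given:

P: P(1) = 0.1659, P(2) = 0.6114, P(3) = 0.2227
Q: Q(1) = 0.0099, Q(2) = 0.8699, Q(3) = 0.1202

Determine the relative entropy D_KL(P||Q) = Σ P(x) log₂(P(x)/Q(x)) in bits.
0.5618 bits

D_KL(P||Q) = Σ P(x) log₂(P(x)/Q(x))

Computing term by term:
  P(1)·log₂(P(1)/Q(1)) = 0.1659·log₂(0.1659/0.0099) = 0.67467
  P(2)·log₂(P(2)/Q(2)) = 0.6114·log₂(0.6114/0.8699) = -0.31104
  P(3)·log₂(P(3)/Q(3)) = 0.2227·log₂(0.2227/0.1202) = 0.19813

D_KL(P||Q) = 0.67467 - 0.31104 + 0.19813 = 0.56176 ≈ 0.5618 bits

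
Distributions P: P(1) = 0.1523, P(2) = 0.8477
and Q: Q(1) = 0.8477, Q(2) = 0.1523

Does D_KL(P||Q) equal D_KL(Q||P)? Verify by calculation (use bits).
D_KL(P||Q) = 1.7223 bits, D_KL(Q||P) = 1.7223 bits. Yes — for this pair D_KL(P||Q) = D_KL(Q||P).

D_KL(P||Q) = Σ P(x) log₂(P(x)/Q(x))

Computing term by term:
  P(1)·log₂(P(1)/Q(1)) = 0.1523·log₂(0.1523/0.8477) = -0.37719
  P(2)·log₂(P(2)/Q(2)) = 0.8477·log₂(0.8477/0.1523) = 2.09945

D_KL(P||Q) = -0.37719 + 2.09945 = 1.72226 ≈ 1.7223 bits

D_KL(Q||P) = Σ Q(x) log₂(Q(x)/P(x))

Computing term by term:
  Q(1)·log₂(Q(1)/P(1)) = 0.8477·log₂(0.8477/0.1523) = 2.09945
  Q(2)·log₂(Q(2)/P(2)) = 0.1523·log₂(0.1523/0.8477) = -0.37719

D_KL(Q||P) = 2.09945 - 0.37719 = 1.72226 ≈ 1.7223 bits

These ARE equal here. Q is P with outcomes relabeled (Q(1) = P(2), Q(2) = P(1)) by a relabeling that is its own inverse, so the two sums contain exactly the same terms in a different order. This is a special case — KL divergence is not symmetric in general: D_KL(P||Q) ≠ D_KL(Q||P) for most P, Q.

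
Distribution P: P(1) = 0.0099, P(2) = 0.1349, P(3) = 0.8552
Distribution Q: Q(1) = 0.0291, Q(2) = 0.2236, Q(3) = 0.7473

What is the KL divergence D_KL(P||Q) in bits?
0.0527 bits

D_KL(P||Q) = Σ P(x) log₂(P(x)/Q(x))

Computing term by term:
  P(1)·log₂(P(1)/Q(1)) = 0.0099·log₂(0.0099/0.0291) = -0.01540
  P(2)·log₂(P(2)/Q(2)) = 0.1349·log₂(0.1349/0.2236) = -0.09835
  P(3)·log₂(P(3)/Q(3)) = 0.8552·log₂(0.8552/0.7473) = 0.16640

D_KL(P||Q) = -0.01540 - 0.09835 + 0.16640 = 0.05265 ≈ 0.0527 bits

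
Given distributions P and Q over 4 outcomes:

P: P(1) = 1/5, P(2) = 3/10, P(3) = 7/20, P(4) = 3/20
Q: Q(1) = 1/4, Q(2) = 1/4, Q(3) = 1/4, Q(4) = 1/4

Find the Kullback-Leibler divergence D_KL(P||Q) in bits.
0.0739 bits

D_KL(P||Q) = Σ P(x) log₂(P(x)/Q(x))

Computing term by term:
  P(1)·log₂(P(1)/Q(1)) = (1/5)·log₂((1/5)/(1/4)) = -0.06439
  P(2)·log₂(P(2)/Q(2)) = (3/10)·log₂((3/10)/(1/4)) = 0.07891
  P(3)·log₂(P(3)/Q(3)) = (7/20)·log₂((7/20)/(1/4)) = 0.16990
  P(4)·log₂(P(4)/Q(4)) = (3/20)·log₂((3/20)/(1/4)) = -0.11054

D_KL(P||Q) = -0.06439 + 0.07891 + 0.16990 - 0.11054 = 0.07388 ≈ 0.0739 bits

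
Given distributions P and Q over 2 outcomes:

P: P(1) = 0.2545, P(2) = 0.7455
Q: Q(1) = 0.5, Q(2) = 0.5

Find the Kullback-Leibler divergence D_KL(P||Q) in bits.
0.1817 bits

D_KL(P||Q) = Σ P(x) log₂(P(x)/Q(x))

Computing term by term:
  P(1)·log₂(P(1)/Q(1)) = 0.2545·log₂(0.2545/0.5) = -0.24795
  P(2)·log₂(P(2)/Q(2)) = 0.7455·log₂(0.7455/0.5) = 0.42962

D_KL(P||Q) = -0.24795 + 0.42962 = 0.18167 ≈ 0.1817 bits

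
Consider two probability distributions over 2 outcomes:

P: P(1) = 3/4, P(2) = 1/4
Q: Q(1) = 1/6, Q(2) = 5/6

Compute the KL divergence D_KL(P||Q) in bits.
1.1932 bits

D_KL(P||Q) = Σ P(x) log₂(P(x)/Q(x))

Computing term by term:
  P(1)·log₂(P(1)/Q(1)) = (3/4)·log₂((3/4)/(1/6)) = 1.62744
  P(2)·log₂(P(2)/Q(2)) = (1/4)·log₂((1/4)/(5/6)) = -0.43424

D_KL(P||Q) = 1.62744 - 0.43424 = 1.19320 ≈ 1.1932 bits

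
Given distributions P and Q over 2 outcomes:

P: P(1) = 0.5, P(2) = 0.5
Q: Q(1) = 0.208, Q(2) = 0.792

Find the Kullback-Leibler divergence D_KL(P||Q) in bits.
0.3009 bits

D_KL(P||Q) = Σ P(x) log₂(P(x)/Q(x))

Computing term by term:
  P(1)·log₂(P(1)/Q(1)) = 0.5·log₂(0.5/0.208) = 0.63267
  P(2)·log₂(P(2)/Q(2)) = 0.5·log₂(0.5/0.792) = -0.33179

D_KL(P||Q) = 0.63267 - 0.33179 = 0.30088 ≈ 0.3009 bits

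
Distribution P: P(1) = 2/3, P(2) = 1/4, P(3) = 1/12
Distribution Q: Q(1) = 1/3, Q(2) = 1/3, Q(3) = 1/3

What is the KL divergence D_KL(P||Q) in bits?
0.3962 bits

D_KL(P||Q) = Σ P(x) log₂(P(x)/Q(x))

Computing term by term:
  P(1)·log₂(P(1)/Q(1)) = (2/3)·log₂((2/3)/(1/3)) = 0.66667
  P(2)·log₂(P(2)/Q(2)) = (1/4)·log₂((1/4)/(1/3)) = -0.10376
  P(3)·log₂(P(3)/Q(3)) = (1/12)·log₂((1/12)/(1/3)) = -0.16667

D_KL(P||Q) = 0.66667 - 0.10376 - 0.16667 = 0.39624 ≈ 0.3962 bits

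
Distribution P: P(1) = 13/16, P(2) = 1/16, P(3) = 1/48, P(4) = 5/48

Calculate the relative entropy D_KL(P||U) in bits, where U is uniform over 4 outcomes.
1.0504 bits

U(i) = 1/4 for all i

D_KL(P||U) = Σ P(x) log₂(P(x) / (1/4))
           = Σ P(x) log₂(P(x)) + log₂(4)
           = log₂(4) - H(P)

H(P) = -Σ P(x) log₂(P(x)):
  -P(1)·log₂(P(1)) = -(13/16)·log₂(13/16) = 0.24339
  -P(2)·log₂(P(2)) = -(1/16)·log₂(1/16) = 0.25000
  -P(3)·log₂(P(3)) = -(1/48)·log₂(1/48) = 0.11635
  -P(4)·log₂(P(4)) = -(5/48)·log₂(5/48) = 0.33990
H(P) = 0.24339 + 0.25000 + 0.11635 + 0.33990 = 0.94964 bits

log₂(4) = 2.00000 bits

D_KL(P||U) = 2.00000 - 0.94964 = 1.05036 ≈ 1.0504 bits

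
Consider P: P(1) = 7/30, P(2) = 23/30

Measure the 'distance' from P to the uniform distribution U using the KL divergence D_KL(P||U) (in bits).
0.2162 bits

U(i) = 1/2 for all i

D_KL(P||U) = Σ P(x) log₂(P(x) / (1/2))
           = Σ P(x) log₂(P(x)) + log₂(2)
           = log₂(2) - H(P)

H(P) = -Σ P(x) log₂(P(x)):
  -P(1)·log₂(P(1)) = -(7/30)·log₂(7/30) = 0.48989
  -P(2)·log₂(P(2)) = -(23/30)·log₂(23/30) = 0.29389
H(P) = 0.48989 + 0.29389 = 0.78378 bits

log₂(2) = 1.00000 bits

D_KL(P||U) = 1.00000 - 0.78378 = 0.21622 ≈ 0.2162 bits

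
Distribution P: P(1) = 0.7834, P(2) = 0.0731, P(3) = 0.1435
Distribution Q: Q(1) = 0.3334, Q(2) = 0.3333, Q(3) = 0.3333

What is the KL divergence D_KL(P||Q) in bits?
0.6311 bits

D_KL(P||Q) = Σ P(x) log₂(P(x)/Q(x))

Computing term by term:
  P(1)·log₂(P(1)/Q(1)) = 0.7834·log₂(0.7834/0.3334) = 0.96554
  P(2)·log₂(P(2)/Q(2)) = 0.0731·log₂(0.0731/0.3333) = -0.16001
  P(3)·log₂(P(3)/Q(3)) = 0.1435·log₂(0.1435/0.3333) = -0.17446

D_KL(P||Q) = 0.96554 - 0.16001 - 0.17446 = 0.63107 ≈ 0.6311 bits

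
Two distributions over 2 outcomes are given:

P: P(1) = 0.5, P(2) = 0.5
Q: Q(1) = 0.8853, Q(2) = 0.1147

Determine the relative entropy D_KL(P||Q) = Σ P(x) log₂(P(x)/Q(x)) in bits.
0.6499 bits

D_KL(P||Q) = Σ P(x) log₂(P(x)/Q(x))

Computing term by term:
  P(1)·log₂(P(1)/Q(1)) = 0.5·log₂(0.5/0.8853) = -0.41212
  P(2)·log₂(P(2)/Q(2)) = 0.5·log₂(0.5/0.1147) = 1.06203

D_KL(P||Q) = -0.41212 + 1.06203 = 0.64991 ≈ 0.6499 bits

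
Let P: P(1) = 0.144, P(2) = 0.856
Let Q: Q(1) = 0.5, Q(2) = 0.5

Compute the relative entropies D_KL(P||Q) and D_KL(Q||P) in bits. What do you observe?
D_KL(P||Q) = 0.4054 bits, D_KL(Q||P) = 0.5101 bits. The two directions give different values (D_KL(Q||P) exceeds D_KL(P||Q) by 0.1047 bits): KL divergence is asymmetric.

D_KL(P||Q) = Σ P(x) log₂(P(x)/Q(x))

Computing term by term:
  P(1)·log₂(P(1)/Q(1)) = 0.144·log₂(0.144/0.5) = -0.25860
  P(2)·log₂(P(2)/Q(2)) = 0.856·log₂(0.856/0.5) = 0.66398

D_KL(P||Q) = -0.25860 + 0.66398 = 0.40538 ≈ 0.4054 bits

D_KL(Q||P) = Σ Q(x) log₂(Q(x)/P(x))

Computing term by term:
  Q(1)·log₂(Q(1)/P(1)) = 0.5·log₂(0.5/0.144) = 0.89793
  Q(2)·log₂(Q(2)/P(2)) = 0.5·log₂(0.5/0.856) = -0.38784

D_KL(Q||P) = 0.89793 - 0.38784 = 0.51009 ≈ 0.5101 bits

These are NOT equal (difference: 0.1047 bits). KL divergence is asymmetric: D_KL(P||Q) ≠ D_KL(Q||P) in general.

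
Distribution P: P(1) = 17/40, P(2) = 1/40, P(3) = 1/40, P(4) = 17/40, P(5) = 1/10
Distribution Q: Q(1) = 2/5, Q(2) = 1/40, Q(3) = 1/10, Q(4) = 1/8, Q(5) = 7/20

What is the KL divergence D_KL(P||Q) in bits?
0.5568 bits

D_KL(P||Q) = Σ P(x) log₂(P(x)/Q(x))

Computing term by term:
  P(1)·log₂(P(1)/Q(1)) = (17/40)·log₂((17/40)/(2/5)) = 0.03717
  P(2)·log₂(P(2)/Q(2)) = (1/40)·log₂((1/40)/(1/40)) = 0.00000
  P(3)·log₂(P(3)/Q(3)) = (1/40)·log₂((1/40)/(1/10)) = -0.05000
  P(4)·log₂(P(4)/Q(4)) = (17/40)·log₂((17/40)/(1/8)) = 0.75035
  P(5)·log₂(P(5)/Q(5)) = (1/10)·log₂((1/10)/(7/20)) = -0.18074

D_KL(P||Q) = 0.03717 + 0.00000 - 0.05000 + 0.75035 - 0.18074 = 0.55678 ≈ 0.5568 bits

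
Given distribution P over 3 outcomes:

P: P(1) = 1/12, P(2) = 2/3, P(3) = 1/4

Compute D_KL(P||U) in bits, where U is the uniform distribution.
0.3962 bits

U(i) = 1/3 for all i

D_KL(P||U) = Σ P(x) log₂(P(x) / (1/3))
           = Σ P(x) log₂(P(x)) + log₂(3)
           = log₂(3) - H(P)

H(P) = -Σ P(x) log₂(P(x)):
  -P(1)·log₂(P(1)) = -(1/12)·log₂(1/12) = 0.29875
  -P(2)·log₂(P(2)) = -(2/3)·log₂(2/3) = 0.38998
  -P(3)·log₂(P(3)) = -(1/4)·log₂(1/4) = 0.50000
H(P) = 0.29875 + 0.38998 + 0.50000 = 1.18873 bits

log₂(3) = 1.58496 bits

D_KL(P||U) = 1.58496 - 1.18873 = 0.39623 ≈ 0.3962 bits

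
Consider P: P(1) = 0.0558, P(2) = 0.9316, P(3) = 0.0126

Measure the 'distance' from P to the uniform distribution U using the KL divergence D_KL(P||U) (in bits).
1.1779 bits

U(i) = 1/3 for all i

D_KL(P||U) = Σ P(x) log₂(P(x) / (1/3))
           = Σ P(x) log₂(P(x)) + log₂(3)
           = log₂(3) - H(P)

H(P) = -Σ P(x) log₂(P(x)):
  -P(1)·log₂(P(1)) = -(0.0558)·log₂(0.0558) = 0.23233
  -P(2)·log₂(P(2)) = -(0.9316)·log₂(0.9316) = 0.09523
  -P(3)·log₂(P(3)) = -(0.0126)·log₂(0.0126) = 0.07951
H(P) = 0.23233 + 0.09523 + 0.07951 = 0.40707 bits

log₂(3) = 1.58496 bits

D_KL(P||U) = 1.58496 - 0.40707 = 1.17789 ≈ 1.1779 bits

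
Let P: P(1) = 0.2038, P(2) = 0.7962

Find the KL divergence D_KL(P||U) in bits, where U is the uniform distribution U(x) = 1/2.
0.2705 bits

U(i) = 1/2 for all i

D_KL(P||U) = Σ P(x) log₂(P(x) / (1/2))
           = Σ P(x) log₂(P(x)) + log₂(2)
           = log₂(2) - H(P)

H(P) = -Σ P(x) log₂(P(x)):
  -P(1)·log₂(P(1)) = -(0.2038)·log₂(0.2038) = 0.46767
  -P(2)·log₂(P(2)) = -(0.7962)·log₂(0.7962) = 0.26179
H(P) = 0.46767 + 0.26179 = 0.72946 bits

log₂(2) = 1.00000 bits

D_KL(P||U) = 1.00000 - 0.72946 = 0.27054 ≈ 0.2705 bits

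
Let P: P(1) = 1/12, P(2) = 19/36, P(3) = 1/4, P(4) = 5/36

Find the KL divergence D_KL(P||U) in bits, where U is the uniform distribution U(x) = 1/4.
0.3191 bits

U(i) = 1/4 for all i

D_KL(P||U) = Σ P(x) log₂(P(x) / (1/4))
           = Σ P(x) log₂(P(x)) + log₂(4)
           = log₂(4) - H(P)

H(P) = -Σ P(x) log₂(P(x)):
  -P(1)·log₂(P(1)) = -(1/12)·log₂(1/12) = 0.29875
  -P(2)·log₂(P(2)) = -(19/36)·log₂(19/36) = 0.48661
  -P(3)·log₂(P(3)) = -(1/4)·log₂(1/4) = 0.50000
  -P(4)·log₂(P(4)) = -(5/36)·log₂(5/36) = 0.39556
H(P) = 0.29875 + 0.48661 + 0.50000 + 0.39556 = 1.68092 bits

log₂(4) = 2.00000 bits

D_KL(P||U) = 2.00000 - 1.68092 = 0.31908 ≈ 0.3191 bits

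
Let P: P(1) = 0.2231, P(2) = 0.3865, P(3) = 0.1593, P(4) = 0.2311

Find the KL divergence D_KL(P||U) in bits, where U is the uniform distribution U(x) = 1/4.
0.0765 bits

U(i) = 1/4 for all i

D_KL(P||U) = Σ P(x) log₂(P(x) / (1/4))
           = Σ P(x) log₂(P(x)) + log₂(4)
           = log₂(4) - H(P)

H(P) = -Σ P(x) log₂(P(x)):
  -P(1)·log₂(P(1)) = -(0.2231)·log₂(0.2231) = 0.48284
  -P(2)·log₂(P(2)) = -(0.3865)·log₂(0.3865) = 0.53007
  -P(3)·log₂(P(3)) = -(0.1593)·log₂(0.1593) = 0.42217
  -P(4)·log₂(P(4)) = -(0.2311)·log₂(0.2311) = 0.48841
H(P) = 0.48284 + 0.53007 + 0.42217 + 0.48841 = 1.92349 bits

log₂(4) = 2.00000 bits

D_KL(P||U) = 2.00000 - 1.92349 = 0.07651 ≈ 0.0765 bits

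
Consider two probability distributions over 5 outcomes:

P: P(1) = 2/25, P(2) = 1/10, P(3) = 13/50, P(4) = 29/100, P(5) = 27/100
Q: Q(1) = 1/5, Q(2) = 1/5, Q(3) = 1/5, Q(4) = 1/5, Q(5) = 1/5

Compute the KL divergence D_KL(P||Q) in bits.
0.1650 bits

D_KL(P||Q) = Σ P(x) log₂(P(x)/Q(x))

Computing term by term:
  P(1)·log₂(P(1)/Q(1)) = (2/25)·log₂((2/25)/(1/5)) = -0.10575
  P(2)·log₂(P(2)/Q(2)) = (1/10)·log₂((1/10)/(1/5)) = -0.10000
  P(3)·log₂(P(3)/Q(3)) = (13/50)·log₂((13/50)/(1/5)) = 0.09841
  P(4)·log₂(P(4)/Q(4)) = (29/100)·log₂((29/100)/(1/5)) = 0.15546
  P(5)·log₂(P(5)/Q(5)) = (27/100)·log₂((27/100)/(1/5)) = 0.11690

D_KL(P||Q) = -0.10575 - 0.10000 + 0.09841 + 0.15546 + 0.11690 = 0.16502 ≈ 0.1650 bits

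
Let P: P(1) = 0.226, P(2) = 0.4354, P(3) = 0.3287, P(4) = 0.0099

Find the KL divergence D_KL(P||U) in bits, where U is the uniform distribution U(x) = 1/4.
0.3993 bits

U(i) = 1/4 for all i

D_KL(P||U) = Σ P(x) log₂(P(x) / (1/4))
           = Σ P(x) log₂(P(x)) + log₂(4)
           = log₂(4) - H(P)

H(P) = -Σ P(x) log₂(P(x)):
  -P(1)·log₂(P(1)) = -(0.226)·log₂(0.226) = 0.48491
  -P(2)·log₂(P(2)) = -(0.4354)·log₂(0.4354) = 0.52230
  -P(3)·log₂(P(3)) = -(0.3287)·log₂(0.3287) = 0.52761
  -P(4)·log₂(P(4)) = -(0.0099)·log₂(0.0099) = 0.06592
H(P) = 0.48491 + 0.52230 + 0.52761 + 0.06592 = 1.60074 bits

log₂(4) = 2.00000 bits

D_KL(P||U) = 2.00000 - 1.60074 = 0.39926 ≈ 0.3993 bits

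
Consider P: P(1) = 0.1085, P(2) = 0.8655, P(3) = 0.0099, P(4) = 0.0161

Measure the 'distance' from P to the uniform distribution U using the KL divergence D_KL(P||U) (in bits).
1.3102 bits

U(i) = 1/4 for all i

D_KL(P||U) = Σ P(x) log₂(P(x) / (1/4))
           = Σ P(x) log₂(P(x)) + log₂(4)
           = log₂(4) - H(P)

H(P) = -Σ P(x) log₂(P(x)):
  -P(1)·log₂(P(1)) = -(0.1085)·log₂(0.1085) = 0.34766
  -P(2)·log₂(P(2)) = -(0.8655)·log₂(0.8655) = 0.18037
  -P(3)·log₂(P(3)) = -(0.0099)·log₂(0.0099) = 0.06592
  -P(4)·log₂(P(4)) = -(0.0161)·log₂(0.0161) = 0.09590
H(P) = 0.34766 + 0.18037 + 0.06592 + 0.09590 = 0.68985 bits

log₂(4) = 2.00000 bits

D_KL(P||U) = 2.00000 - 0.68985 = 1.31015 ≈ 1.3102 bits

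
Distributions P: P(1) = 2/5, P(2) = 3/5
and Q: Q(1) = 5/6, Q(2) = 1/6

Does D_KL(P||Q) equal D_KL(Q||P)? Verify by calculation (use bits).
D_KL(P||Q) = 0.6852 bits, D_KL(Q||P) = 0.5744 bits. No — D_KL(P||Q) ≠ D_KL(Q||P) for this pair.

D_KL(P||Q) = Σ P(x) log₂(P(x)/Q(x))

Computing term by term:
  P(1)·log₂(P(1)/Q(1)) = (2/5)·log₂((2/5)/(5/6)) = -0.42356
  P(2)·log₂(P(2)/Q(2)) = (3/5)·log₂((3/5)/(1/6)) = 1.10880

D_KL(P||Q) = -0.42356 + 1.10880 = 0.68524 ≈ 0.6852 bits

D_KL(Q||P) = Σ Q(x) log₂(Q(x)/P(x))

Computing term by term:
  Q(1)·log₂(Q(1)/P(1)) = (5/6)·log₂((5/6)/(2/5)) = 0.88241
  Q(2)·log₂(Q(2)/P(2)) = (1/6)·log₂((1/6)/(3/5)) = -0.30800

D_KL(Q||P) = 0.88241 - 0.30800 = 0.57441 ≈ 0.5744 bits

These are NOT equal (difference: 0.1108 bits). KL divergence is asymmetric: D_KL(P||Q) ≠ D_KL(Q||P) in general.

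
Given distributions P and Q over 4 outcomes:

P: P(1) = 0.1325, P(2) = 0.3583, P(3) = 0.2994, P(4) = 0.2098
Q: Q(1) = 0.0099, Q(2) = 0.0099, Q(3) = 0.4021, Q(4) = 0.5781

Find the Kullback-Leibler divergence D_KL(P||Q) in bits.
1.9168 bits

D_KL(P||Q) = Σ P(x) log₂(P(x)/Q(x))

Computing term by term:
  P(1)·log₂(P(1)/Q(1)) = 0.1325·log₂(0.1325/0.0099) = 0.49587
  P(2)·log₂(P(2)/Q(2)) = 0.3583·log₂(0.3583/0.0099) = 1.85513
  P(3)·log₂(P(3)/Q(3)) = 0.2994·log₂(0.2994/0.4021) = -0.12739
  P(4)·log₂(P(4)/Q(4)) = 0.2098·log₂(0.2098/0.5781) = -0.30679

D_KL(P||Q) = 0.49587 + 1.85513 - 0.12739 - 0.30679 = 1.91682 ≈ 1.9168 bits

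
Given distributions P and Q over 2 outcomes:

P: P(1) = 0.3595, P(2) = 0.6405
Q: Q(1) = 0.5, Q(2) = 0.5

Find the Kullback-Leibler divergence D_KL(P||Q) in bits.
0.0577 bits

D_KL(P||Q) = Σ P(x) log₂(P(x)/Q(x))

Computing term by term:
  P(1)·log₂(P(1)/Q(1)) = 0.3595·log₂(0.3595/0.5) = -0.17110
  P(2)·log₂(P(2)/Q(2)) = 0.6405·log₂(0.6405/0.5) = 0.22883

D_KL(P||Q) = -0.17110 + 0.22883 = 0.05773 ≈ 0.0577 bits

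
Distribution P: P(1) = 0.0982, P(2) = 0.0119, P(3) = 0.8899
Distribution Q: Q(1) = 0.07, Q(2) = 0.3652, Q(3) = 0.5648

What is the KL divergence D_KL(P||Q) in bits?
0.5729 bits

D_KL(P||Q) = Σ P(x) log₂(P(x)/Q(x))

Computing term by term:
  P(1)·log₂(P(1)/Q(1)) = 0.0982·log₂(0.0982/0.07) = 0.04796
  P(2)·log₂(P(2)/Q(2)) = 0.0119·log₂(0.0119/0.3652) = -0.05878
  P(3)·log₂(P(3)/Q(3)) = 0.8899·log₂(0.8899/0.5648) = 0.58369

D_KL(P||Q) = 0.04796 - 0.05878 + 0.58369 = 0.57287 ≈ 0.5729 bits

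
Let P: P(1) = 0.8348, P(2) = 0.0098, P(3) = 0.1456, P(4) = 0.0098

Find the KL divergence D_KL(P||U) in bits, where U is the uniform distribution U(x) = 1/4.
1.2470 bits

U(i) = 1/4 for all i

D_KL(P||U) = Σ P(x) log₂(P(x) / (1/4))
           = Σ P(x) log₂(P(x)) + log₂(4)
           = log₂(4) - H(P)

H(P) = -Σ P(x) log₂(P(x)):
  -P(1)·log₂(P(1)) = -(0.8348)·log₂(0.8348) = 0.21746
  -P(2)·log₂(P(2)) = -(0.0098)·log₂(0.0098) = 0.06540
  -P(3)·log₂(P(3)) = -(0.1456)·log₂(0.1456) = 0.40476
  -P(4)·log₂(P(4)) = -(0.0098)·log₂(0.0098) = 0.06540
H(P) = 0.21746 + 0.06540 + 0.40476 + 0.06540 = 0.75302 bits

log₂(4) = 2.00000 bits

D_KL(P||U) = 2.00000 - 0.75302 = 1.24698 ≈ 1.2470 bits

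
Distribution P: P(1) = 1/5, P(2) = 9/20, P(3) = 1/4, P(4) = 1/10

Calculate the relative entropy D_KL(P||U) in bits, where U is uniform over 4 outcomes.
0.1850 bits

U(i) = 1/4 for all i

D_KL(P||U) = Σ P(x) log₂(P(x) / (1/4))
           = Σ P(x) log₂(P(x)) + log₂(4)
           = log₂(4) - H(P)

H(P) = -Σ P(x) log₂(P(x)):
  -P(1)·log₂(P(1)) = -(1/5)·log₂(1/5) = 0.46439
  -P(2)·log₂(P(2)) = -(9/20)·log₂(9/20) = 0.51840
  -P(3)·log₂(P(3)) = -(1/4)·log₂(1/4) = 0.50000
  -P(4)·log₂(P(4)) = -(1/10)·log₂(1/10) = 0.33219
H(P) = 0.46439 + 0.51840 + 0.50000 + 0.33219 = 1.81498 bits

log₂(4) = 2.00000 bits

D_KL(P||U) = 2.00000 - 1.81498 = 0.18502 ≈ 0.1850 bits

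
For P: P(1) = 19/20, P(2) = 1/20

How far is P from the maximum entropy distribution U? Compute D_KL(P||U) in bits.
0.7136 bits

U(i) = 1/2 for all i

D_KL(P||U) = Σ P(x) log₂(P(x) / (1/2))
           = Σ P(x) log₂(P(x)) + log₂(2)
           = log₂(2) - H(P)

H(P) = -Σ P(x) log₂(P(x)):
  -P(1)·log₂(P(1)) = -(19/20)·log₂(19/20) = 0.07030
  -P(2)·log₂(P(2)) = -(1/20)·log₂(1/20) = 0.21610
H(P) = 0.07030 + 0.21610 = 0.28640 bits

log₂(2) = 1.00000 bits

D_KL(P||U) = 1.00000 - 0.28640 = 0.71360 ≈ 0.7136 bits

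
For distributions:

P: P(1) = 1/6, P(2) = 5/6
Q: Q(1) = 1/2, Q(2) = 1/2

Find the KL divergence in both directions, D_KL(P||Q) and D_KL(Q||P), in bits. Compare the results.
D_KL(P||Q) = 0.3500 bits, D_KL(Q||P) = 0.4240 bits. D_KL(Q||P) is larger than D_KL(P||Q) by 0.0740 bits; the two directions differ.

D_KL(P||Q) = Σ P(x) log₂(P(x)/Q(x))

Computing term by term:
  P(1)·log₂(P(1)/Q(1)) = (1/6)·log₂((1/6)/(1/2)) = -0.26416
  P(2)·log₂(P(2)/Q(2)) = (5/6)·log₂((5/6)/(1/2)) = 0.61414

D_KL(P||Q) = -0.26416 + 0.61414 = 0.34998 ≈ 0.3500 bits

D_KL(Q||P) = Σ Q(x) log₂(Q(x)/P(x))

Computing term by term:
  Q(1)·log₂(Q(1)/P(1)) = (1/2)·log₂((1/2)/(1/6)) = 0.79248
  Q(2)·log₂(Q(2)/P(2)) = (1/2)·log₂((1/2)/(5/6)) = -0.36848

D_KL(Q||P) = 0.79248 - 0.36848 = 0.42400 ≈ 0.4240 bits

These are NOT equal (difference: 0.0740 bits). KL divergence is asymmetric: D_KL(P||Q) ≠ D_KL(Q||P) in general.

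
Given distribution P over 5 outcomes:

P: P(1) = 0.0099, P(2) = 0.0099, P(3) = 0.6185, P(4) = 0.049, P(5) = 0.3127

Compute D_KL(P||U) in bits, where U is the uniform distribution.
1.0237 bits

U(i) = 1/5 for all i

D_KL(P||U) = Σ P(x) log₂(P(x) / (1/5))
           = Σ P(x) log₂(P(x)) + log₂(5)
           = log₂(5) - H(P)

H(P) = -Σ P(x) log₂(P(x)):
  -P(1)·log₂(P(1)) = -(0.0099)·log₂(0.0099) = 0.06592
  -P(2)·log₂(P(2)) = -(0.0099)·log₂(0.0099) = 0.06592
  -P(3)·log₂(P(3)) = -(0.6185)·log₂(0.6185) = 0.42872
  -P(4)·log₂(P(4)) = -(0.049)·log₂(0.049) = 0.21320
  -P(5)·log₂(P(5)) = -(0.3127)·log₂(0.3127) = 0.52444
H(P) = 0.06592 + 0.06592 + 0.42872 + 0.21320 + 0.52444 = 1.29820 bits

log₂(5) = 2.32193 bits

D_KL(P||U) = 2.32193 - 1.29820 = 1.02373 ≈ 1.0237 bits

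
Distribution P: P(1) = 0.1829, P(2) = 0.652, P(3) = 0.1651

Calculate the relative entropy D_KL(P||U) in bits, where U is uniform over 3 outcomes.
0.3054 bits

U(i) = 1/3 for all i

D_KL(P||U) = Σ P(x) log₂(P(x) / (1/3))
           = Σ P(x) log₂(P(x)) + log₂(3)
           = log₂(3) - H(P)

H(P) = -Σ P(x) log₂(P(x)):
  -P(1)·log₂(P(1)) = -(0.1829)·log₂(0.1829) = 0.44826
  -P(2)·log₂(P(2)) = -(0.652)·log₂(0.652) = 0.40232
  -P(3)·log₂(P(3)) = -(0.1651)·log₂(0.1651) = 0.42903
H(P) = 0.44826 + 0.40232 + 0.42903 = 1.27961 bits

log₂(3) = 1.58496 bits

D_KL(P||U) = 1.58496 - 1.27961 = 0.30535 ≈ 0.3054 bits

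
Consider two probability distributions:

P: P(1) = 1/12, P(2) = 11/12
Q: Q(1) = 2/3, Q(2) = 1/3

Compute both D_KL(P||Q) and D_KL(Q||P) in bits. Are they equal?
D_KL(P||Q) = 1.0878 bits, D_KL(Q||P) = 1.5135 bits. No, they are not equal.

D_KL(P||Q) = Σ P(x) log₂(P(x)/Q(x))

Computing term by term:
  P(1)·log₂(P(1)/Q(1)) = (1/12)·log₂((1/12)/(2/3)) = -0.25000
  P(2)·log₂(P(2)/Q(2)) = (11/12)·log₂((11/12)/(1/3)) = 1.33781

D_KL(P||Q) = -0.25000 + 1.33781 = 1.08781 ≈ 1.0878 bits

D_KL(Q||P) = Σ Q(x) log₂(Q(x)/P(x))

Computing term by term:
  Q(1)·log₂(Q(1)/P(1)) = (2/3)·log₂((2/3)/(1/12)) = 2.00000
  Q(2)·log₂(Q(2)/P(2)) = (1/3)·log₂((1/3)/(11/12)) = -0.48648

D_KL(Q||P) = 2.00000 - 0.48648 = 1.51352 ≈ 1.5135 bits

These are NOT equal (difference: 0.4257 bits). KL divergence is asymmetric: D_KL(P||Q) ≠ D_KL(Q||P) in general.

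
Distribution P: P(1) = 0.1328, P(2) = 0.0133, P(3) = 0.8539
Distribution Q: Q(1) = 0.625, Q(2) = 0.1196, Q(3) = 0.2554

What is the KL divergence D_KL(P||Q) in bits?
1.1480 bits

D_KL(P||Q) = Σ P(x) log₂(P(x)/Q(x))

Computing term by term:
  P(1)·log₂(P(1)/Q(1)) = 0.1328·log₂(0.1328/0.625) = -0.29676
  P(2)·log₂(P(2)/Q(2)) = 0.0133·log₂(0.0133/0.1196) = -0.04214
  P(3)·log₂(P(3)/Q(3)) = 0.8539·log₂(0.8539/0.2554) = 1.48690

D_KL(P||Q) = -0.29676 - 0.04214 + 1.48690 = 1.14800 ≈ 1.1480 bits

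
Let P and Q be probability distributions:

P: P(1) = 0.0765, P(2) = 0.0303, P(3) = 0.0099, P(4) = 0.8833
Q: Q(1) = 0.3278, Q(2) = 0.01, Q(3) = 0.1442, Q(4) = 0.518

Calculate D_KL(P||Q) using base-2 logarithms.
0.5297 bits

D_KL(P||Q) = Σ P(x) log₂(P(x)/Q(x))

Computing term by term:
  P(1)·log₂(P(1)/Q(1)) = 0.0765·log₂(0.0765/0.3278) = -0.16060
  P(2)·log₂(P(2)/Q(2)) = 0.0303·log₂(0.0303/0.01) = 0.04846
  P(3)·log₂(P(3)/Q(3)) = 0.0099·log₂(0.0099/0.1442) = -0.03826
  P(4)·log₂(P(4)/Q(4)) = 0.8833·log₂(0.8833/0.518) = 0.68010

D_KL(P||Q) = -0.16060 + 0.04846 - 0.03826 + 0.68010 = 0.52970 ≈ 0.5297 bits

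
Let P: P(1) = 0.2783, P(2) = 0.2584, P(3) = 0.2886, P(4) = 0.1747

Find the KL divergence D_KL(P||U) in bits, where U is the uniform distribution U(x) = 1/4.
0.0248 bits

U(i) = 1/4 for all i

D_KL(P||U) = Σ P(x) log₂(P(x) / (1/4))
           = Σ P(x) log₂(P(x)) + log₂(4)
           = log₂(4) - H(P)

H(P) = -Σ P(x) log₂(P(x)):
  -P(1)·log₂(P(1)) = -(0.2783)·log₂(0.2783) = 0.51354
  -P(2)·log₂(P(2)) = -(0.2584)·log₂(0.2584) = 0.50448
  -P(3)·log₂(P(3)) = -(0.2886)·log₂(0.2886) = 0.51742
  -P(4)·log₂(P(4)) = -(0.1747)·log₂(0.1747) = 0.43973
H(P) = 0.51354 + 0.50448 + 0.51742 + 0.43973 = 1.97517 bits

log₂(4) = 2.00000 bits

D_KL(P||U) = 2.00000 - 1.97517 = 0.02483 ≈ 0.0248 bits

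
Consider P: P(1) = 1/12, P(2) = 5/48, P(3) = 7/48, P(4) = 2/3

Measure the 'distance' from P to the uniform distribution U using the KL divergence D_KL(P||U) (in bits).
0.5663 bits

U(i) = 1/4 for all i

D_KL(P||U) = Σ P(x) log₂(P(x) / (1/4))
           = Σ P(x) log₂(P(x)) + log₂(4)
           = log₂(4) - H(P)

H(P) = -Σ P(x) log₂(P(x)):
  -P(1)·log₂(P(1)) = -(1/12)·log₂(1/12) = 0.29875
  -P(2)·log₂(P(2)) = -(5/48)·log₂(5/48) = 0.33990
  -P(3)·log₂(P(3)) = -(7/48)·log₂(7/48) = 0.40507
  -P(4)·log₂(P(4)) = -(2/3)·log₂(2/3) = 0.38998
H(P) = 0.29875 + 0.33990 + 0.40507 + 0.38998 = 1.43370 bits

log₂(4) = 2.00000 bits

D_KL(P||U) = 2.00000 - 1.43370 = 0.56630 ≈ 0.5663 bits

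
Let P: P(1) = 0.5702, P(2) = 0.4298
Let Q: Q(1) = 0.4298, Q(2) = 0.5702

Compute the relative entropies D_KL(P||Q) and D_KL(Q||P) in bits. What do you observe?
D_KL(P||Q) = 0.0573 bits, D_KL(Q||P) = 0.0573 bits. The two directions give the same value here, because Q is a self-inverse relabeling of P; in general KL divergence is asymmetric.

D_KL(P||Q) = Σ P(x) log₂(P(x)/Q(x))

Computing term by term:
  P(1)·log₂(P(1)/Q(1)) = 0.5702·log₂(0.5702/0.4298) = 0.23253
  P(2)·log₂(P(2)/Q(2)) = 0.4298·log₂(0.4298/0.5702) = -0.17527

D_KL(P||Q) = 0.23253 - 0.17527 = 0.05726 ≈ 0.0573 bits

D_KL(Q||P) = Σ Q(x) log₂(Q(x)/P(x))

Computing term by term:
  Q(1)·log₂(Q(1)/P(1)) = 0.4298·log₂(0.4298/0.5702) = -0.17527
  Q(2)·log₂(Q(2)/P(2)) = 0.5702·log₂(0.5702/0.4298) = 0.23253

D_KL(Q||P) = -0.17527 + 0.23253 = 0.05726 ≈ 0.0573 bits

These ARE equal here. Q is P with outcomes relabeled (Q(1) = P(2), Q(2) = P(1)) by a relabeling that is its own inverse, so the two sums contain exactly the same terms in a different order. This is a special case — KL divergence is not symmetric in general: D_KL(P||Q) ≠ D_KL(Q||P) for most P, Q.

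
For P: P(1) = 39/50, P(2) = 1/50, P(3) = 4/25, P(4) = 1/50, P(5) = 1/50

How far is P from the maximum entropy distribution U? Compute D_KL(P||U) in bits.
1.2807 bits

U(i) = 1/5 for all i

D_KL(P||U) = Σ P(x) log₂(P(x) / (1/5))
           = Σ P(x) log₂(P(x)) + log₂(5)
           = log₂(5) - H(P)

H(P) = -Σ P(x) log₂(P(x)):
  -P(1)·log₂(P(1)) = -(39/50)·log₂(39/50) = 0.27959
  -P(2)·log₂(P(2)) = -(1/50)·log₂(1/50) = 0.11288
  -P(3)·log₂(P(3)) = -(4/25)·log₂(4/25) = 0.42302
  -P(4)·log₂(P(4)) = -(1/50)·log₂(1/50) = 0.11288
  -P(5)·log₂(P(5)) = -(1/50)·log₂(1/50) = 0.11288
H(P) = 0.27959 + 0.11288 + 0.42302 + 0.11288 + 0.11288 = 1.04125 bits

log₂(5) = 2.32193 bits

D_KL(P||U) = 2.32193 - 1.04125 = 1.28068 ≈ 1.2807 bits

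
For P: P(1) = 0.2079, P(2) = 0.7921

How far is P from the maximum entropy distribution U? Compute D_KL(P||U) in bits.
0.2626 bits

U(i) = 1/2 for all i

D_KL(P||U) = Σ P(x) log₂(P(x) / (1/2))
           = Σ P(x) log₂(P(x)) + log₂(2)
           = log₂(2) - H(P)

H(P) = -Σ P(x) log₂(P(x)):
  -P(1)·log₂(P(1)) = -(0.2079)·log₂(0.2079) = 0.47111
  -P(2)·log₂(P(2)) = -(0.7921)·log₂(0.7921) = 0.26634
H(P) = 0.47111 + 0.26634 = 0.73745 bits

log₂(2) = 1.00000 bits

D_KL(P||U) = 1.00000 - 0.73745 = 0.26255 ≈ 0.2626 bits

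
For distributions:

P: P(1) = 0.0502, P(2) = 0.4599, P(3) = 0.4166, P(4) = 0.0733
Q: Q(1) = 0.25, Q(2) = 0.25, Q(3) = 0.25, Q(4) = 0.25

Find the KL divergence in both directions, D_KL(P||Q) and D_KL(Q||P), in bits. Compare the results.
D_KL(P||Q) = 0.4653 bits, D_KL(Q||P) = 0.6175 bits. D_KL(Q||P) is larger than D_KL(P||Q) by 0.1522 bits; the two directions differ.

D_KL(P||Q) = Σ P(x) log₂(P(x)/Q(x))

Computing term by term:
  P(1)·log₂(P(1)/Q(1)) = 0.0502·log₂(0.0502/0.25) = -0.11627
  P(2)·log₂(P(2)/Q(2)) = 0.4599·log₂(0.4599/0.25) = 0.40443
  P(3)·log₂(P(3)/Q(3)) = 0.4166·log₂(0.4166/0.25) = 0.30692
  P(4)·log₂(P(4)/Q(4)) = 0.0733·log₂(0.0733/0.25) = -0.12974

D_KL(P||Q) = -0.11627 + 0.40443 + 0.30692 - 0.12974 = 0.46534 ≈ 0.4653 bits

D_KL(Q||P) = Σ Q(x) log₂(Q(x)/P(x))

Computing term by term:
  Q(1)·log₂(Q(1)/P(1)) = 0.25·log₂(0.25/0.0502) = 0.57904
  Q(2)·log₂(Q(2)/P(2)) = 0.25·log₂(0.25/0.4599) = -0.21985
  Q(3)·log₂(Q(3)/P(3)) = 0.25·log₂(0.25/0.4166) = -0.18418
  Q(4)·log₂(Q(4)/P(4)) = 0.25·log₂(0.25/0.0733) = 0.44251

D_KL(Q||P) = 0.57904 - 0.21985 - 0.18418 + 0.44251 = 0.61752 ≈ 0.6175 bits

These are NOT equal (difference: 0.1522 bits). KL divergence is asymmetric: D_KL(P||Q) ≠ D_KL(Q||P) in general.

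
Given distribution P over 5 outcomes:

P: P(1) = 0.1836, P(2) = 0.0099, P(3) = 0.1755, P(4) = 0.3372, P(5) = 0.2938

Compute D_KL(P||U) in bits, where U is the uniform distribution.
0.3184 bits

U(i) = 1/5 for all i

D_KL(P||U) = Σ P(x) log₂(P(x) / (1/5))
           = Σ P(x) log₂(P(x)) + log₂(5)
           = log₂(5) - H(P)

H(P) = -Σ P(x) log₂(P(x)):
  -P(1)·log₂(P(1)) = -(0.1836)·log₂(0.1836) = 0.44897
  -P(2)·log₂(P(2)) = -(0.0099)·log₂(0.0099) = 0.06592
  -P(3)·log₂(P(3)) = -(0.1755)·log₂(0.1755) = 0.44059
  -P(4)·log₂(P(4)) = -(0.3372)·log₂(0.3372) = 0.52884
  -P(5)·log₂(P(5)) = -(0.2938)·log₂(0.2938) = 0.51917
H(P) = 0.44897 + 0.06592 + 0.44059 + 0.52884 + 0.51917 = 2.00349 bits

log₂(5) = 2.32193 bits

D_KL(P||U) = 2.32193 - 2.00349 = 0.31844 ≈ 0.3184 bits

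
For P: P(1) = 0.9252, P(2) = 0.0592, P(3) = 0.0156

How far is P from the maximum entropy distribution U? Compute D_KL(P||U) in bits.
1.1461 bits

U(i) = 1/3 for all i

D_KL(P||U) = Σ P(x) log₂(P(x) / (1/3))
           = Σ P(x) log₂(P(x)) + log₂(3)
           = log₂(3) - H(P)

H(P) = -Σ P(x) log₂(P(x)):
  -P(1)·log₂(P(1)) = -(0.9252)·log₂(0.9252) = 0.10377
  -P(2)·log₂(P(2)) = -(0.0592)·log₂(0.0592) = 0.24143
  -P(3)·log₂(P(3)) = -(0.0156)·log₂(0.0156) = 0.09364
H(P) = 0.10377 + 0.24143 + 0.09364 = 0.43884 bits

log₂(3) = 1.58496 bits

D_KL(P||U) = 1.58496 - 0.43884 = 1.14612 ≈ 1.1461 bits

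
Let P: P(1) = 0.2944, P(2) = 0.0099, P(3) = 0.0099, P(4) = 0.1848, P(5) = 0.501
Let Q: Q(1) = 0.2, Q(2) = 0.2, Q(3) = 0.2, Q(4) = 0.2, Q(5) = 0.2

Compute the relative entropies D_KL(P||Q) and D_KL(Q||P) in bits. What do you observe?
D_KL(P||Q) = 0.7210 bits, D_KL(Q||P) = 1.3809 bits. The two directions give different values (D_KL(Q||P) exceeds D_KL(P||Q) by 0.6599 bits): KL divergence is asymmetric.

D_KL(P||Q) = Σ P(x) log₂(P(x)/Q(x))

Computing term by term:
  P(1)·log₂(P(1)/Q(1)) = 0.2944·log₂(0.2944/0.2) = 0.16421
  P(2)·log₂(P(2)/Q(2)) = 0.0099·log₂(0.0099/0.2) = -0.04293
  P(3)·log₂(P(3)/Q(3)) = 0.0099·log₂(0.0099/0.2) = -0.04293
  P(4)·log₂(P(4)/Q(4)) = 0.1848·log₂(0.1848/0.2) = -0.02107
  P(5)·log₂(P(5)/Q(5)) = 0.501·log₂(0.501/0.2) = 0.66373

D_KL(P||Q) = 0.16421 - 0.04293 - 0.04293 - 0.02107 + 0.66373 = 0.72101 ≈ 0.7210 bits

D_KL(Q||P) = Σ Q(x) log₂(Q(x)/P(x))

Computing term by term:
  Q(1)·log₂(Q(1)/P(1)) = 0.2·log₂(0.2/0.2944) = -0.11156
  Q(2)·log₂(Q(2)/P(2)) = 0.2·log₂(0.2/0.0099) = 0.86729
  Q(3)·log₂(Q(3)/P(3)) = 0.2·log₂(0.2/0.0099) = 0.86729
  Q(4)·log₂(Q(4)/P(4)) = 0.2·log₂(0.2/0.1848) = 0.02281
  Q(5)·log₂(Q(5)/P(5)) = 0.2·log₂(0.2/0.501) = -0.26496

D_KL(Q||P) = -0.11156 + 0.86729 + 0.86729 + 0.02281 - 0.26496 = 1.38087 ≈ 1.3809 bits

These are NOT equal (difference: 0.6599 bits). KL divergence is asymmetric: D_KL(P||Q) ≠ D_KL(Q||P) in general.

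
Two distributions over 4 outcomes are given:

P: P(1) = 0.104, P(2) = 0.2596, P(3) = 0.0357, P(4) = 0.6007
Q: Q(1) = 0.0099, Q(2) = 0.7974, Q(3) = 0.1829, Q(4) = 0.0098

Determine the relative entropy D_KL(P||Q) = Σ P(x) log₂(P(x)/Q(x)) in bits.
3.4152 bits

D_KL(P||Q) = Σ P(x) log₂(P(x)/Q(x))

Computing term by term:
  P(1)·log₂(P(1)/Q(1)) = 0.104·log₂(0.104/0.0099) = 0.35287
  P(2)·log₂(P(2)/Q(2)) = 0.2596·log₂(0.2596/0.7974) = -0.42030
  P(3)·log₂(P(3)/Q(3)) = 0.0357·log₂(0.0357/0.1829) = -0.08415
  P(4)·log₂(P(4)/Q(4)) = 0.6007·log₂(0.6007/0.0098) = 3.56679

D_KL(P||Q) = 0.35287 - 0.42030 - 0.08415 + 3.56679 = 3.41521 ≈ 3.4152 bits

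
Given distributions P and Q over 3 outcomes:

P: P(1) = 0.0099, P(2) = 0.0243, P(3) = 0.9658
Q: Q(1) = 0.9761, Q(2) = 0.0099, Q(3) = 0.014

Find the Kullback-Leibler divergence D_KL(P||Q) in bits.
5.8652 bits

D_KL(P||Q) = Σ P(x) log₂(P(x)/Q(x))

Computing term by term:
  P(1)·log₂(P(1)/Q(1)) = 0.0099·log₂(0.0099/0.9761) = -0.06557
  P(2)·log₂(P(2)/Q(2)) = 0.0243·log₂(0.0243/0.0099) = 0.03148
  P(3)·log₂(P(3)/Q(3)) = 0.9658·log₂(0.9658/0.014) = 5.89932

D_KL(P||Q) = -0.06557 + 0.03148 + 5.89932 = 5.86523 ≈ 5.8652 bits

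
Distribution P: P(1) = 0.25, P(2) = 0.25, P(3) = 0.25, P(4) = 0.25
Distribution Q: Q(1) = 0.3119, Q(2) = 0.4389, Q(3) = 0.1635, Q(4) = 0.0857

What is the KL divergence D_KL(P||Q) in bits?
0.2565 bits

D_KL(P||Q) = Σ P(x) log₂(P(x)/Q(x))

Computing term by term:
  P(1)·log₂(P(1)/Q(1)) = 0.25·log₂(0.25/0.3119) = -0.07979
  P(2)·log₂(P(2)/Q(2)) = 0.25·log₂(0.25/0.4389) = -0.20299
  P(3)·log₂(P(3)/Q(3)) = 0.25·log₂(0.25/0.1635) = 0.15316
  P(4)·log₂(P(4)/Q(4)) = 0.25·log₂(0.25/0.0857) = 0.38614

D_KL(P||Q) = -0.07979 - 0.20299 + 0.15316 + 0.38614 = 0.25652 ≈ 0.2565 bits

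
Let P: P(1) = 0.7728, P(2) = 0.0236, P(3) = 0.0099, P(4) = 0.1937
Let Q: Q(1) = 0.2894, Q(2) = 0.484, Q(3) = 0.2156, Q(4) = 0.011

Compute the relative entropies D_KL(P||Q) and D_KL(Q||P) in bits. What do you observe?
D_KL(P||Q) = 1.7498 bits, D_KL(Q||P) = 2.6120 bits. The two directions give different values (D_KL(Q||P) exceeds D_KL(P||Q) by 0.8622 bits): KL divergence is asymmetric.

D_KL(P||Q) = Σ P(x) log₂(P(x)/Q(x))

Computing term by term:
  P(1)·log₂(P(1)/Q(1)) = 0.7728·log₂(0.7728/0.2894) = 1.09508
  P(2)·log₂(P(2)/Q(2)) = 0.0236·log₂(0.0236/0.484) = -0.10285
  P(3)·log₂(P(3)/Q(3)) = 0.0099·log₂(0.0099/0.2156) = -0.04400
  P(4)·log₂(P(4)/Q(4)) = 0.1937·log₂(0.1937/0.011) = 0.80158

D_KL(P||Q) = 1.09508 - 0.10285 - 0.04400 + 0.80158 = 1.74981 ≈ 1.7498 bits

D_KL(Q||P) = Σ Q(x) log₂(Q(x)/P(x))

Computing term by term:
  Q(1)·log₂(Q(1)/P(1)) = 0.2894·log₂(0.2894/0.7728) = -0.41009
  Q(2)·log₂(Q(2)/P(2)) = 0.484·log₂(0.484/0.0236) = 2.10934
  Q(3)·log₂(Q(3)/P(3)) = 0.2156·log₂(0.2156/0.0099) = 0.95830
  Q(4)·log₂(Q(4)/P(4)) = 0.011·log₂(0.011/0.1937) = -0.04552

D_KL(Q||P) = -0.41009 + 2.10934 + 0.95830 - 0.04552 = 2.61203 ≈ 2.6120 bits

These are NOT equal (difference: 0.8622 bits). KL divergence is asymmetric: D_KL(P||Q) ≠ D_KL(Q||P) in general.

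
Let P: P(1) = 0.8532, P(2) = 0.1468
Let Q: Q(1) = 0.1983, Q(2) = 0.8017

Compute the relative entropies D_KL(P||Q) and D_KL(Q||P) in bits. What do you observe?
D_KL(P||Q) = 1.4366 bits, D_KL(Q||P) = 1.5461 bits. The two directions give different values (D_KL(Q||P) exceeds D_KL(P||Q) by 0.1095 bits): KL divergence is asymmetric.

D_KL(P||Q) = Σ P(x) log₂(P(x)/Q(x))

Computing term by term:
  P(1)·log₂(P(1)/Q(1)) = 0.8532·log₂(0.8532/0.1983) = 1.79616
  P(2)·log₂(P(2)/Q(2)) = 0.1468·log₂(0.1468/0.8017) = -0.35954

D_KL(P||Q) = 1.79616 - 0.35954 = 1.43662 ≈ 1.4366 bits

D_KL(Q||P) = Σ Q(x) log₂(Q(x)/P(x))

Computing term by term:
  Q(1)·log₂(Q(1)/P(1)) = 0.1983·log₂(0.1983/0.8532) = -0.41746
  Q(2)·log₂(Q(2)/P(2)) = 0.8017·log₂(0.8017/0.1468) = 1.96353

D_KL(Q||P) = -0.41746 + 1.96353 = 1.54607 ≈ 1.5461 bits

These are NOT equal (difference: 0.1095 bits). KL divergence is asymmetric: D_KL(P||Q) ≠ D_KL(Q||P) in general.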